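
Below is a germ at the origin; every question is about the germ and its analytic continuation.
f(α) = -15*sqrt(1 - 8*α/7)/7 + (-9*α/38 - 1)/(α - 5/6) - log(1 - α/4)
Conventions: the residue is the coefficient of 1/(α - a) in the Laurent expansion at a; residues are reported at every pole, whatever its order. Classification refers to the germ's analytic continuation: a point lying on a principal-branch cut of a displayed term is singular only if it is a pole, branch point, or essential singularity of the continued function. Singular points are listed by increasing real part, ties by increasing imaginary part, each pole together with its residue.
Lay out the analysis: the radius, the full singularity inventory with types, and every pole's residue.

Radius of convergence at 0: 5/6.
At 5/6: a pole of order 1; residue -91/76.
At 7/8: an algebraic (square-root) branch point.
At 4: a logarithmic branch point.

Denominator factor (α - 5/6): pole of order 1 at 5/6, modulus 5/6.
Branch term (-15/7)*sqrt(1 - α/(7/8)): its argument vanishes at α = 7/8, a square-root branch point, modulus 7/8.
Branch term (-1)*log(1 - α/(4)): its argument vanishes at α = 4, a logarithmic branch point, modulus 4.
The radius of convergence is the smallest modulus among the singular points: 5/6.
The branch terms are analytic at 5/6 and contribute nothing to the residue; only the rational part matters.
At the order-1 pole 5/6 set g(α) = (α - (5/6))*(rational part) = -9*α/38 - 1.
Simple pole: residue = g(a) at a = 5/6, which is -91/76.
List the singular points by increasing real part (a conjugate pair: the negative imaginary part first).


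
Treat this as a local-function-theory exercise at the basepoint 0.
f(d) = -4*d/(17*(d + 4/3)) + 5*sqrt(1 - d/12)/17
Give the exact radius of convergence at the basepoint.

Denominator factor (d + 4/3): pole of order 1 at -4/3, modulus 4/3.
Branch term (5/17)*sqrt(1 - d/(12)): its argument vanishes at d = 12, a square-root branch point, modulus 12.
The radius of convergence is the smallest modulus among the singular points: 4/3.

The radius of convergence is 4/3.


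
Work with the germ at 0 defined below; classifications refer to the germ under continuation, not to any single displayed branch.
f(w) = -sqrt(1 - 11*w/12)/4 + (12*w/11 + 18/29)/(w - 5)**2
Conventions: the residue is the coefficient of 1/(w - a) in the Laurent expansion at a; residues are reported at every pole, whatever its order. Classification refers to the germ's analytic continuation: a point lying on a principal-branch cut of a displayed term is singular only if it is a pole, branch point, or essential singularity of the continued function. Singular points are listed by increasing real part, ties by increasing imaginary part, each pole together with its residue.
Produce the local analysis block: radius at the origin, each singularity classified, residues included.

Denominator factor (w - 5)^2: pole of order 2 at 5, modulus 5.
Branch term (-1/4)*sqrt(1 - w/(12/11)): its argument vanishes at w = 12/11, a square-root branch point, modulus 12/11.
The radius of convergence is the smallest modulus among the singular points: 12/11.
The branch term is analytic at 5 and contributes nothing to the residue; only the rational part matters.
At the order-2 pole 5 set g(w) = (w - (5))^2*(rational part) = 12*w/11 + 18/29.
Order-2 pole: residue = g'(a); g'(5) = 12/11, so the residue is 12/11.
List the singular points by increasing real part (a conjugate pair: the negative imaginary part first).

Radius of convergence at 0: 12/11.
At 12/11: an algebraic (square-root) branch point.
At 5: a pole of order 2; residue 12/11.


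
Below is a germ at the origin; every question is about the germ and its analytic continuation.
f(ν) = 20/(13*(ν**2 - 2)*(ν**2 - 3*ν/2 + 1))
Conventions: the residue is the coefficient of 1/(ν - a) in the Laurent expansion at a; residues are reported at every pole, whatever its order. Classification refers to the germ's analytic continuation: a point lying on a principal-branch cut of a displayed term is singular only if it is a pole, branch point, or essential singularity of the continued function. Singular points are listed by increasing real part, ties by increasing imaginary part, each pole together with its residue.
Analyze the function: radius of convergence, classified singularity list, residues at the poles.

Radius of convergence at 0: 1.
At -sqrt(2): a pole of order 1; residue 10/39 - (10/39)*sqrt(2).
At (3/4) - ((1/4)*sqrt(7))*i: a pole of order 1; residue (-10/39) - ((50/273)*sqrt(7))*i.
At (3/4) + ((1/4)*sqrt(7))*i: a pole of order 1; residue (-10/39) + ((50/273)*sqrt(7))*i.
At sqrt(2): a pole of order 1; residue 10/39 + (10/39)*sqrt(2).

Denominator factor (ν**2 - 2): discriminant 8, real irrational roots sqrt(2) and -sqrt(2); poles of order 1, moduli sqrt(2) and sqrt(2).
Denominator factor (ν**2 - 3*ν/2 + 1): discriminant -7/4, complex-conjugate roots (3/4) + ((1/4)*sqrt(7))*i and (3/4) - ((1/4)*sqrt(7))*i; poles of order 1, moduli 1 and 1.
The radius of convergence is the smallest modulus among the singular points: 1.
The factor ν**2 - 2 splits as (ν - a)(ν - a') with a = -sqrt(2), a' = sqrt(2). At the order-1 pole a set g(ν) = (ν - a)*f(ν) = [20/(13*(ν**2 - 3*ν/2 + 1))] / (ν - a').
Simple pole: residue = g(a) at a = -sqrt(2), which is 10/39 - (10/39)*sqrt(2).
The factor ν**2 - 3*ν/2 + 1 splits as (ν - a)(ν - a') with a = (3/4) - ((1/4)*sqrt(7))*i, a' = (3/4) + ((1/4)*sqrt(7))*i. At the order-1 pole a set g(ν) = (ν - a)*f(ν) = [20/(13*(ν**2 - 2))] / (ν - a').
Simple pole: residue = g(a) at a = (3/4) - ((1/4)*sqrt(7))*i, which is (-10/39) - ((50/273)*sqrt(7))*i.
The factor ν**2 - 3*ν/2 + 1 splits as (ν - a)(ν - a') with a = (3/4) + ((1/4)*sqrt(7))*i, a' = (3/4) - ((1/4)*sqrt(7))*i. At the order-1 pole a set g(ν) = (ν - a)*f(ν) = [20/(13*(ν**2 - 2))] / (ν - a').
Simple pole: residue = g(a) at a = (3/4) + ((1/4)*sqrt(7))*i, which is (-10/39) + ((50/273)*sqrt(7))*i.
The factor ν**2 - 2 splits as (ν - a)(ν - a') with a = sqrt(2), a' = -sqrt(2). At the order-1 pole a set g(ν) = (ν - a)*f(ν) = [20/(13*(ν**2 - 3*ν/2 + 1))] / (ν - a').
Simple pole: residue = g(a) at a = sqrt(2), which is 10/39 + (10/39)*sqrt(2).
List the singular points by increasing real part (a conjugate pair: the negative imaginary part first).


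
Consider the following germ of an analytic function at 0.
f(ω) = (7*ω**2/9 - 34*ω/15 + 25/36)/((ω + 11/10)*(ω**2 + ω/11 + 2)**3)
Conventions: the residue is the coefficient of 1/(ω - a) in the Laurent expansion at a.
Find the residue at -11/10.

At the order-1 pole -11/10 set g(ω) = (ω - (-11/10))*f(ω) = (7*ω**2/9 - 34*ω/15 + 25/36)/(ω**2 + ω/11 + 2)**3.
Simple pole: residue = g(a) at a = -11/10, which is 37160000/270722079.

The residue is 37160000/270722079.


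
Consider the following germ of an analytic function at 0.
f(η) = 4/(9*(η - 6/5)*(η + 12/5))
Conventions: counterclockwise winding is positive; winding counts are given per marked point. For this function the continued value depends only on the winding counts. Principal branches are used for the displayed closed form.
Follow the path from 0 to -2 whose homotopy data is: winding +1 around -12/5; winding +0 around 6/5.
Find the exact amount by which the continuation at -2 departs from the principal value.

The function is rational, hence single-valued: continuing it around any pole returns the same value, so the difference is 0.

Continued minus principal equals 0.


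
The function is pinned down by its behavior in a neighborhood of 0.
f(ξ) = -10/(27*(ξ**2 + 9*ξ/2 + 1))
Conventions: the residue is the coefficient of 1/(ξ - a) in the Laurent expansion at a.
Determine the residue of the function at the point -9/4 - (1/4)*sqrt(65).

The factor ξ**2 + 9*ξ/2 + 1 splits as (ξ - a)(ξ - a') with a = -9/4 - (1/4)*sqrt(65), a' = -9/4 + (1/4)*sqrt(65). At the order-1 pole a set g(ξ) = (ξ - a)*f(ξ) = [-10/27] / (ξ - a').
Simple pole: residue = g(a) at a = -9/4 - (1/4)*sqrt(65), which is (4/351)*sqrt(65).

The residue is (4/351)*sqrt(65).


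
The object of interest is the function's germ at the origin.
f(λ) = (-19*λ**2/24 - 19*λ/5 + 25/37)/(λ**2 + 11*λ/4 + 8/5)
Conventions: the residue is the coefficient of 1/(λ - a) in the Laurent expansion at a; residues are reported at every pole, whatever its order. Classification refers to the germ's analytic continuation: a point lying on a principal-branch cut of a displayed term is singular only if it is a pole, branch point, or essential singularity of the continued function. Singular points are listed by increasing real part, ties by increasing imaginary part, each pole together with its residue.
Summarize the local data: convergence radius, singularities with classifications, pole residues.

Radius of convergence at 0: 11/8 - (1/40)*sqrt(465).
At -11/8 - (1/40)*sqrt(465): a pole of order 1; residue -779/960 - (593021/3303360)*sqrt(465).
At -11/8 + (1/40)*sqrt(465): a pole of order 1; residue -779/960 + (593021/3303360)*sqrt(465).

Denominator factor (λ**2 + 11*λ/4 + 8/5): discriminant 93/80, real irrational roots -11/8 + (1/40)*sqrt(465) and -11/8 - (1/40)*sqrt(465); poles of order 1, moduli 11/8 - (1/40)*sqrt(465) and 11/8 + (1/40)*sqrt(465).
The radius of convergence is the smallest modulus among the singular points: 11/8 - (1/40)*sqrt(465).
The factor λ**2 + 11*λ/4 + 8/5 splits as (λ - a)(λ - a') with a = -11/8 - (1/40)*sqrt(465), a' = -11/8 + (1/40)*sqrt(465). At the order-1 pole a set g(λ) = (λ - a)*f(λ) = [-19*λ**2/24 - 19*λ/5 + 25/37] / (λ - a').
Simple pole: residue = g(a) at a = -11/8 - (1/40)*sqrt(465), which is -779/960 - (593021/3303360)*sqrt(465).
The factor λ**2 + 11*λ/4 + 8/5 splits as (λ - a)(λ - a') with a = -11/8 + (1/40)*sqrt(465), a' = -11/8 - (1/40)*sqrt(465). At the order-1 pole a set g(λ) = (λ - a)*f(λ) = [-19*λ**2/24 - 19*λ/5 + 25/37] / (λ - a').
Simple pole: residue = g(a) at a = -11/8 + (1/40)*sqrt(465), which is -779/960 + (593021/3303360)*sqrt(465).
List the singular points by increasing real part (a conjugate pair: the negative imaginary part first).


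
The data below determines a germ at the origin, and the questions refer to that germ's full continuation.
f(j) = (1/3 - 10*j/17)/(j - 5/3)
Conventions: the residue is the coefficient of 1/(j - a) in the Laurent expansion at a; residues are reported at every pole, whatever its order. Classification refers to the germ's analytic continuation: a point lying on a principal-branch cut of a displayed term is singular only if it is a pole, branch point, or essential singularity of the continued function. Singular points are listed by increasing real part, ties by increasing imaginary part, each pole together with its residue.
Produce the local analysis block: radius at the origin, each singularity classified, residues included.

Denominator factor (j - 5/3): pole of order 1 at 5/3, modulus 5/3.
The radius of convergence is the smallest modulus among the singular points: 5/3.
At the order-1 pole 5/3 set g(j) = (j - (5/3))*f(j) = 1/3 - 10*j/17.
Simple pole: residue = g(a) at a = 5/3, which is -11/17.

Radius of convergence at 0: 5/3.
At 5/3: a pole of order 1; residue -11/17.


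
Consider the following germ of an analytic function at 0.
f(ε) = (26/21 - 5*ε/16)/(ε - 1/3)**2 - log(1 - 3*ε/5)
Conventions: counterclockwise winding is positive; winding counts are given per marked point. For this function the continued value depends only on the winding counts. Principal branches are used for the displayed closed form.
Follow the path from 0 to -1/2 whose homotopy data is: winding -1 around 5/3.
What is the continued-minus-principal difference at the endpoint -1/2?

Continued minus principal equals (2)*pi*i.

The rational part is single-valued and drops out of the difference; each branch term changes only by its own monodromy.
(-1)*log(1 - ε/(5/3)): each positive loop around 5/3 adds 2*pi*i to the log, so winding -1 contributes (-1)*(-1)*2*pi*i = (2)*pi*i.
Summing the contributions at ε = -1/2 gives (2)*pi*i.


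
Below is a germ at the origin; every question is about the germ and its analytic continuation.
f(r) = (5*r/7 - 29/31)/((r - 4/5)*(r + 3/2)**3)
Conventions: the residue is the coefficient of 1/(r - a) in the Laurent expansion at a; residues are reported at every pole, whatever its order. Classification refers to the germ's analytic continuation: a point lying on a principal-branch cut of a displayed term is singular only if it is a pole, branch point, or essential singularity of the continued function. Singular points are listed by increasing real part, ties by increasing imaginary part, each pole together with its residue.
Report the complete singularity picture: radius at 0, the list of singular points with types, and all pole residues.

Denominator factor (r - 4/5): pole of order 1 at 4/5, modulus 4/5.
Denominator factor (r + 3/2)^3: pole of order 3 at -3/2, modulus 3/2.
The radius of convergence is the smallest modulus among the singular points: 4/5.
At the order-3 pole -3/2 set g(r) = (r - (-3/2))^3*f(r) = (5*r/7 - 29/31)/(r - 4/5).
Order-3 pole: residue = g''(a)/2; g''(-3/2) = 158000/2640239, so the residue is 79000/2640239.
At the order-1 pole 4/5 set g(r) = (r - (4/5))*f(r) = (5*r/7 - 29/31)/(r + 3/2)**3.
Simple pole: residue = g(a) at a = 4/5, which is -79000/2640239.
List the singular points by increasing real part (a conjugate pair: the negative imaginary part first).

Radius of convergence at 0: 4/5.
At -3/2: a pole of order 3; residue 79000/2640239.
At 4/5: a pole of order 1; residue -79000/2640239.


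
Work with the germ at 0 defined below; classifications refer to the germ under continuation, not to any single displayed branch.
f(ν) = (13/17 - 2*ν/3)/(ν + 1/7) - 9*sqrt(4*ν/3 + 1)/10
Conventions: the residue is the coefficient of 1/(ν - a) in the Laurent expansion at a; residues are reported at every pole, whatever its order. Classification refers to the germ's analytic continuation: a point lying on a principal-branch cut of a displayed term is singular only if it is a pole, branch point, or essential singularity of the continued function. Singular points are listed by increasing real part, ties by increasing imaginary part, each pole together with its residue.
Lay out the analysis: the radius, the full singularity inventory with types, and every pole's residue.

Radius of convergence at 0: 1/7.
At -3/4: an algebraic (square-root) branch point.
At -1/7: a pole of order 1; residue 307/357.

Denominator factor (ν + 1/7): pole of order 1 at -1/7, modulus 1/7.
Branch term (-9/10)*sqrt(1 - ν/(-3/4)): its argument vanishes at ν = -3/4, a square-root branch point, modulus 3/4.
The radius of convergence is the smallest modulus among the singular points: 1/7.
The branch term is analytic at -1/7 and contributes nothing to the residue; only the rational part matters.
At the order-1 pole -1/7 set g(ν) = (ν - (-1/7))*(rational part) = 13/17 - 2*ν/3.
Simple pole: residue = g(a) at a = -1/7, which is 307/357.
List the singular points by increasing real part (a conjugate pair: the negative imaginary part first).


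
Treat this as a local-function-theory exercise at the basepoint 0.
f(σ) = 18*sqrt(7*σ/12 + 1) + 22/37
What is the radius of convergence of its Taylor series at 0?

The radius of convergence is 12/7.

Branch term (18)*sqrt(1 - σ/(-12/7)): its argument vanishes at σ = -12/7, a square-root branch point, modulus 12/7.
The radius of convergence is the smallest modulus among the singular points: 12/7.


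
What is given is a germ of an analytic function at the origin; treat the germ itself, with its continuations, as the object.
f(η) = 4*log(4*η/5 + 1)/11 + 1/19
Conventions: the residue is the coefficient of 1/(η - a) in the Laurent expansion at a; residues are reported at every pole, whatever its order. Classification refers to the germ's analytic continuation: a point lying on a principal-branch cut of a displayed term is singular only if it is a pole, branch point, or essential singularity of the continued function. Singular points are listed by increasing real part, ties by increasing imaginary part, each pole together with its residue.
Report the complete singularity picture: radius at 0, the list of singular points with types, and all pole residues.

Branch term (4/11)*log(1 - η/(-5/4)): its argument vanishes at η = -5/4, a logarithmic branch point, modulus 5/4.
The radius of convergence is the smallest modulus among the singular points: 5/4.

Radius of convergence at 0: 5/4.
At -5/4: a logarithmic branch point.


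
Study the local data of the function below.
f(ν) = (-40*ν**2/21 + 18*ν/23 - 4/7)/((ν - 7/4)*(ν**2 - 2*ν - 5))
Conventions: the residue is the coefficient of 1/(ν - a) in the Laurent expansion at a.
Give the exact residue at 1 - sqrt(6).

The residue is -59476/42021 + (18034/42021)*sqrt(6).

The factor ν**2 - 2*ν - 5 splits as (ν - a)(ν - a') with a = 1 - sqrt(6), a' = 1 + sqrt(6). At the order-1 pole a set g(ν) = (ν - a)*f(ν) = [(-40*ν**2/21 + 18*ν/23 - 4/7)/(ν - 7/4)] / (ν - a').
Simple pole: residue = g(a) at a = 1 - sqrt(6), which is -59476/42021 + (18034/42021)*sqrt(6).


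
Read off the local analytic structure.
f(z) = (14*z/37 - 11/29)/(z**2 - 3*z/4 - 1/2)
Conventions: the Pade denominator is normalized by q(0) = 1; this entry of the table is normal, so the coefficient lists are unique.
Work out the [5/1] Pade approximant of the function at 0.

Taylor coefficients needed (expand at 0): a_0 = 22/29, a_1 = -2033/1073, a_2 = 9355/2146, a_3 = -44329/4292, a_4 = 207827/8584, a_5 = -978113/17168, a_6 = 4596955/34336.
Write the denominator as Q(z) = 1 + q1*z. Requiring Q*f - P = O(z^7) with deg P <= 5 kills the coefficients of z^6..z^6 in Q*f:
  z^6: a_6 + q1*a_5 = 0, i.e. 4596955/34336 + (-978113/17168)*q1 = 0.
Solving this linear system: q1 = 4596955/1956226.
The numerator is Q*f truncated at degree 5: P0 = a_0 = 22/29; P1 = a_1 + q1*a_0 = -117543044/1049515249; P2 = a_2 + q1*a_1 = -97681200/1049515249; P3 = a_3 + q1*a_2 = -88564288/1049515249; P4 = a_4 + q1*a_3 = -62515968/1049515249; P5 = a_5 + q1*a_4 = -83354624/1049515249.

The Pade approximant has numerator coefficients [22/29, -117543044/1049515249, -97681200/1049515249, -88564288/1049515249, -62515968/1049515249, -83354624/1049515249]; denominator coefficients [1, 4596955/1956226].


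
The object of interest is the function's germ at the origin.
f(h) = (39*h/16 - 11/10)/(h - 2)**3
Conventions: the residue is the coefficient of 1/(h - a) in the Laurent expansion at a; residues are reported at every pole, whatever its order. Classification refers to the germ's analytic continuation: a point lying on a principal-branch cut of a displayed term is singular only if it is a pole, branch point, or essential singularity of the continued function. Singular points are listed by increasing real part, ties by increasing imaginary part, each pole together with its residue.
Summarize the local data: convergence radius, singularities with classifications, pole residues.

Radius of convergence at 0: 2.
At 2: a pole of order 3; residue 0.

Denominator factor (h - 2)^3: pole of order 3 at 2, modulus 2.
The radius of convergence is the smallest modulus among the singular points: 2.
At the order-3 pole 2 set g(h) = (h - (2))^3*f(h) = 39*h/16 - 11/10.
Order-3 pole: residue = g''(a)/2; g''(2) = 0, so the residue is 0.


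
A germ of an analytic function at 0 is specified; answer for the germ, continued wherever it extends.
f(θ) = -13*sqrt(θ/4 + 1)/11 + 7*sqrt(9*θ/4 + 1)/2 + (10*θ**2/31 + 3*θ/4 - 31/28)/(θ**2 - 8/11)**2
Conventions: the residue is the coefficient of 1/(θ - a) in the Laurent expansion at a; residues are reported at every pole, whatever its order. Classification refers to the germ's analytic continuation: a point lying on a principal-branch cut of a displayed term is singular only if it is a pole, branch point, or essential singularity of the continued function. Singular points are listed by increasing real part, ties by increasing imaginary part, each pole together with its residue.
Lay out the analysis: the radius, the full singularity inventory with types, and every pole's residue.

Radius of convergence at 0: 4/9.
At -4: an algebraic (square-root) branch point.
At -(2/11)*sqrt(22): a pole of order 2; residue -(12811/111104)*sqrt(22).
At -4/9: an algebraic (square-root) branch point.
At (2/11)*sqrt(22): a pole of order 2; residue (12811/111104)*sqrt(22).

Denominator factor (θ**2 - 8/11)^2: discriminant 32/11, real irrational roots (2/11)*sqrt(22) and -(2/11)*sqrt(22); poles of order 2, moduli (2/11)*sqrt(22) and (2/11)*sqrt(22).
Branch term (7/2)*sqrt(1 - θ/(-4/9)): its argument vanishes at θ = -4/9, a square-root branch point, modulus 4/9.
Branch term (-13/11)*sqrt(1 - θ/(-4)): its argument vanishes at θ = -4, a square-root branch point, modulus 4.
The radius of convergence is the smallest modulus among the singular points: 4/9.
The branch terms are analytic at -(2/11)*sqrt(22) and contribute nothing to the residue; only the rational part matters.
The factor θ**2 - 8/11 splits as (θ - a)(θ - a') with a = -(2/11)*sqrt(22), a' = (2/11)*sqrt(22). At the order-2 pole a set g(θ) = (θ - a)^2*(rational part) = [10*θ**2/31 + 3*θ/4 - 31/28] / (θ - a')^2.
Order-2 pole: residue = g'(a); g'(-(2/11)*sqrt(22)) = -(12811/111104)*sqrt(22), so the residue is -(12811/111104)*sqrt(22).
The branch terms are analytic at (2/11)*sqrt(22) and contribute nothing to the residue; only the rational part matters.
The factor θ**2 - 8/11 splits as (θ - a)(θ - a') with a = (2/11)*sqrt(22), a' = -(2/11)*sqrt(22). At the order-2 pole a set g(θ) = (θ - a)^2*(rational part) = [10*θ**2/31 + 3*θ/4 - 31/28] / (θ - a')^2.
Order-2 pole: residue = g'(a); g'((2/11)*sqrt(22)) = (12811/111104)*sqrt(22), so the residue is (12811/111104)*sqrt(22).
List the singular points by increasing real part (a conjugate pair: the negative imaginary part first).


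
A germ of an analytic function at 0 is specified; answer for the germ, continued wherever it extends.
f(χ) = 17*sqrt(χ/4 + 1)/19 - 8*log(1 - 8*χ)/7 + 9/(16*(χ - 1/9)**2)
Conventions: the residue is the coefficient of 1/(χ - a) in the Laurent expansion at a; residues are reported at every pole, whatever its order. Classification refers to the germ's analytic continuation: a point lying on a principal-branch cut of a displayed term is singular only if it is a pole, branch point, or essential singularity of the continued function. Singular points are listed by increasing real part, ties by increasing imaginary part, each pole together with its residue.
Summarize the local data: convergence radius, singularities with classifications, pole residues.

Denominator factor (χ - 1/9)^2: pole of order 2 at 1/9, modulus 1/9.
Branch term (17/19)*sqrt(1 - χ/(-4)): its argument vanishes at χ = -4, a square-root branch point, modulus 4.
Branch term (-8/7)*log(1 - χ/(1/8)): its argument vanishes at χ = 1/8, a logarithmic branch point, modulus 1/8.
The radius of convergence is the smallest modulus among the singular points: 1/9.
The branch terms are analytic at 1/9 and contribute nothing to the residue; only the rational part matters.
At the order-2 pole 1/9 set g(χ) = (χ - (1/9))^2*(rational part) = 9/16.
Order-2 pole: residue = g'(a); g'(1/9) = 0, so the residue is 0.
List the singular points by increasing real part (a conjugate pair: the negative imaginary part first).

Radius of convergence at 0: 1/9.
At -4: an algebraic (square-root) branch point.
At 1/9: a pole of order 2; residue 0.
At 1/8: a logarithmic branch point.


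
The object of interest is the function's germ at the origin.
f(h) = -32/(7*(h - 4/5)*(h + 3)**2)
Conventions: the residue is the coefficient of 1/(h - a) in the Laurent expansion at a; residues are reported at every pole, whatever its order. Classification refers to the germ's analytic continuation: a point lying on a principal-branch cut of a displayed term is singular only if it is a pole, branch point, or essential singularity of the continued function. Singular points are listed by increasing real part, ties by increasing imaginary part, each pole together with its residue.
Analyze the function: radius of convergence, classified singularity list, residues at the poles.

Denominator factor (h - 4/5): pole of order 1 at 4/5, modulus 4/5.
Denominator factor (h + 3)^2: pole of order 2 at -3, modulus 3.
The radius of convergence is the smallest modulus among the singular points: 4/5.
At the order-2 pole -3 set g(h) = (h - (-3))^2*f(h) = -32/(7*(h - 4/5)).
Order-2 pole: residue = g'(a); g'(-3) = 800/2527, so the residue is 800/2527.
At the order-1 pole 4/5 set g(h) = (h - (4/5))*f(h) = -32/(7*(h + 3)**2).
Simple pole: residue = g(a) at a = 4/5, which is -800/2527.
List the singular points by increasing real part (a conjugate pair: the negative imaginary part first).

Radius of convergence at 0: 4/5.
At -3: a pole of order 2; residue 800/2527.
At 4/5: a pole of order 1; residue -800/2527.


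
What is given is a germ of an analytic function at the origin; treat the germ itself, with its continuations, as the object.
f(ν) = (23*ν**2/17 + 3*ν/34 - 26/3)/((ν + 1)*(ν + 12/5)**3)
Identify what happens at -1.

The point is a pole of order 1.

The denominator factor ν + 1 vanishes at -1 and appears to the power 1; the numerator there equals -755/102, nonzero, and no other factor vanishes.
Hence a pole whose order is the multiplicity, 1.


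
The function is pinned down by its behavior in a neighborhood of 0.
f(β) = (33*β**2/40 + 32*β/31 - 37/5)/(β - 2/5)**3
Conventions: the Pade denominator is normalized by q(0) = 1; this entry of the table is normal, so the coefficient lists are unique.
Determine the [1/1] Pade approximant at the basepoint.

The Pade approximant has numerator coefficients [925/8, 938541655/3349984]; denominator coefficients [1, -333477/67540].

Taylor coefficients needed (expand at 0): a_0 = 925/8, a_1 = 422125/496, a_2 = 8336925/1984.
Write the denominator as Q(β) = 1 + q1*β. Requiring Q*f - P = O(β^3) with deg P <= 1 kills the coefficients of β^2..β^2 in Q*f:
  β^2: a_2 + q1*a_1 = 0, i.e. 8336925/1984 + (422125/496)*q1 = 0.
Solving this linear system: q1 = -333477/67540.
The numerator is Q*f truncated at degree 1: P0 = a_0 = 925/8; P1 = a_1 + q1*a_0 = 938541655/3349984.


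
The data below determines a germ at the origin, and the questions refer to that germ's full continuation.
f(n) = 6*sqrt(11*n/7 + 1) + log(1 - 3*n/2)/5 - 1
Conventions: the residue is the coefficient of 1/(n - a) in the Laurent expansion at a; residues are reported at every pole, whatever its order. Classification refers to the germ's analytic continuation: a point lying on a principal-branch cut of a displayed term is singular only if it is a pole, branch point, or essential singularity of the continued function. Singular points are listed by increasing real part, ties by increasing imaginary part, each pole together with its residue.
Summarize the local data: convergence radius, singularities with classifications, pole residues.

Radius of convergence at 0: 7/11.
At -7/11: an algebraic (square-root) branch point.
At 2/3: a logarithmic branch point.

Branch term (6)*sqrt(1 - n/(-7/11)): its argument vanishes at n = -7/11, a square-root branch point, modulus 7/11.
Branch term (1/5)*log(1 - n/(2/3)): its argument vanishes at n = 2/3, a logarithmic branch point, modulus 2/3.
The radius of convergence is the smallest modulus among the singular points: 7/11.
List the singular points by increasing real part (a conjugate pair: the negative imaginary part first).


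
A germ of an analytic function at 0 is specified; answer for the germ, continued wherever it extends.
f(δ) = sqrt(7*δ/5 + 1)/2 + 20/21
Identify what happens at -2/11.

The point is a regular point.

There is no denominator, hence no pole anywhere.
Branch term sqrt(1 - δ/(-5/7)): argument at -2/11 is 41/55, nonzero, so -2/11 is not its branch point (a point on a principal cut is still regular for the continued germ).
So the germ continues analytically to -2/11.


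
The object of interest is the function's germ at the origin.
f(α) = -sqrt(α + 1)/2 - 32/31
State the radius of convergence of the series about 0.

The radius of convergence is 1.

Branch term (-1/2)*sqrt(1 - α/(-1)): its argument vanishes at α = -1, a square-root branch point, modulus 1.
The radius of convergence is the smallest modulus among the singular points: 1.


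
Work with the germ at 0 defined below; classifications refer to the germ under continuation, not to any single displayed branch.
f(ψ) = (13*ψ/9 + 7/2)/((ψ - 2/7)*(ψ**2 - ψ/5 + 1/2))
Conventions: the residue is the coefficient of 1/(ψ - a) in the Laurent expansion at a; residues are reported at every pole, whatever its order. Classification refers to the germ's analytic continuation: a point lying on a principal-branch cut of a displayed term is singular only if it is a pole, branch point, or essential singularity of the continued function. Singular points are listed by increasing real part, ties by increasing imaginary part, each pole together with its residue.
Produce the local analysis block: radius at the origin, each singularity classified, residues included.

Denominator factor (ψ**2 - ψ/5 + 1/2): discriminant -49/25, complex-conjugate roots (1/10) + (7/10)*i and (1/10) - (7/10)*i; poles of order 1, moduli (1/2)*sqrt(2) and (1/2)*sqrt(2).
Denominator factor (ψ - 2/7): pole of order 1 at 2/7, modulus 2/7.
The radius of convergence is the smallest modulus among the singular points: 2/7.
The factor ψ**2 - ψ/5 + 1/2 splits as (ψ - a)(ψ - a') with a = (1/10) - (7/10)*i, a' = (1/10) + (7/10)*i. At the order-1 pole a set g(ψ) = (ψ - a)*f(ψ) = [(13*ψ/9 + 7/2)/(ψ - 2/7)] / (ψ - a').
Simple pole: residue = g(a) at a = (1/10) - (7/10)*i, which is (-17255/4626) + (65/1542)*i.
The factor ψ**2 - ψ/5 + 1/2 splits as (ψ - a)(ψ - a') with a = (1/10) + (7/10)*i, a' = (1/10) - (7/10)*i. At the order-1 pole a set g(ψ) = (ψ - a)*f(ψ) = [(13*ψ/9 + 7/2)/(ψ - 2/7)] / (ψ - a').
Simple pole: residue = g(a) at a = (1/10) + (7/10)*i, which is (-17255/4626) - (65/1542)*i.
At the order-1 pole 2/7 set g(ψ) = (ψ - (2/7))*f(ψ) = (13*ψ/9 + 7/2)/(ψ**2 - ψ/5 + 1/2).
Simple pole: residue = g(a) at a = 2/7, which is 17255/2313.
List the singular points by increasing real part (a conjugate pair: the negative imaginary part first).

Radius of convergence at 0: 2/7.
At (1/10) - (7/10)*i: a pole of order 1; residue (-17255/4626) + (65/1542)*i.
At (1/10) + (7/10)*i: a pole of order 1; residue (-17255/4626) - (65/1542)*i.
At 2/7: a pole of order 1; residue 17255/2313.


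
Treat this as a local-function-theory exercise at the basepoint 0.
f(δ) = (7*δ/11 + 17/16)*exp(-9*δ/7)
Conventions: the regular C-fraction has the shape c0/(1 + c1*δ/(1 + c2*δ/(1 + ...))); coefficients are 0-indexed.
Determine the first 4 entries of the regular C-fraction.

Taylor coefficients (expand at 0): a_0 = 17/16, a_1 = -899/1232, a_2 = 1035/17248, a_3 = 18063/120736.
c0 = a_0 = 17/16. Peel one level at a time: if S = 1 + c*δ/S' with S'(0) = 1, then c is the δ-coefficient of S and S' = c*δ/(S - 1).
S_1 = c0/f = 1 + (899/1309)*δ + (1422857/3426962)*δ^2 + ...; c1 = 899/1309.
S_2 = c1*δ/(S_1 - 1) = 1 + (-1422857/2353582)*δ + (33548499/158407396)*δ^2 + ...; c2 = -1422857/2353582.
S_3 = c2*δ/(S_2 - 1) = 1 + (6273569313/17908078202)*δ + ...; c3 = 6273569313/17908078202.

The regular C-fraction coefficients are [17/16, 899/1309, -1422857/2353582, 6273569313/17908078202].


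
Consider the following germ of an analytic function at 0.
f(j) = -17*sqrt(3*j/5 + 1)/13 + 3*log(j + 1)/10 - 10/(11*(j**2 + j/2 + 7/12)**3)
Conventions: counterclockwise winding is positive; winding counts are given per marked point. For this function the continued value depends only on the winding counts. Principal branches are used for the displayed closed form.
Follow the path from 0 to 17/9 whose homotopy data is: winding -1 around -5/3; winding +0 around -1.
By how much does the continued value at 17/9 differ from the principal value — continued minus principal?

Continued minus principal equals (136/195)*sqrt(30).

The rational part is single-valued and drops out of the difference; each branch term changes only by its own monodromy.
(3/10)*log(1 - j/(-1)): winding 0 around -1, so this term returns to its principal value, contribution 0.
(-17/13)*sqrt(1 - j/(-5/3)): winding -1 is odd, the square root flips sign, contributing -2*(-17/13)*sqrt(1 - (17/9)/(-5/3)) = -2*(-17/13)*sqrt(32/15) = (136/195)*sqrt(30).
Summing the contributions at j = 17/9 gives (136/195)*sqrt(30).


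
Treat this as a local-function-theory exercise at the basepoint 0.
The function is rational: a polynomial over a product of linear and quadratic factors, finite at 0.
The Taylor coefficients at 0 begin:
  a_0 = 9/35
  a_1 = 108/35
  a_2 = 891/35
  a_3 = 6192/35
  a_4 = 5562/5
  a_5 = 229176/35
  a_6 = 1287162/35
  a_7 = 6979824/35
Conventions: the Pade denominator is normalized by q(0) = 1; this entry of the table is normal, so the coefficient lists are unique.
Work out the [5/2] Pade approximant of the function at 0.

Taylor coefficients needed (read off): a_0 = 9/35, a_1 = 108/35, a_2 = 891/35, a_3 = 6192/35, a_4 = 5562/5, a_5 = 229176/35, a_6 = 1287162/35, a_7 = 6979824/35.
Write the denominator as Q(r) = 1 + q1*r + q2*r^2. Requiring Q*f - P = O(r^8) with deg P <= 5 kills the coefficients of r^6..r^7 in Q*f:
  r^6: a_6 + q1*a_5 + q2*a_4 = 0, i.e. 1287162/35 + (229176/35)*q1 + (5562/5)*q2 = 0.
  r^7: a_7 + q1*a_6 + q2*a_5 = 0, i.e. 6979824/35 + (1287162/35)*q1 + (229176/35)*q2 = 0.
Solving this linear system: q1 = -23903468/2476619, q2 = 176474905/7429857.
The numerator is Q*f truncated at degree 5: P0 = a_0 = 9/35; P1 = a_1 + q1*a_0 = 10468728/17336333; P2 = a_2 + q1*a_1 + q2*a_0 = 30903540/17336333; P3 = a_3 + q1*a_2 + q2*a_1 = 78066288/17336333; P4 = a_4 + q1*a_3 + q2*a_2 = 165491415/17336333; P5 = a_5 + q1*a_4 + q2*a_3 = 1168216752/86681665.

The Pade approximant has numerator coefficients [9/35, 10468728/17336333, 30903540/17336333, 78066288/17336333, 165491415/17336333, 1168216752/86681665]; denominator coefficients [1, -23903468/2476619, 176474905/7429857].


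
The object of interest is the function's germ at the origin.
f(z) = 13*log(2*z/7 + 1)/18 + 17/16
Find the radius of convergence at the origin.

The radius of convergence is 7/2.

Branch term (13/18)*log(1 - z/(-7/2)): its argument vanishes at z = -7/2, a logarithmic branch point, modulus 7/2.
The radius of convergence is the smallest modulus among the singular points: 7/2.


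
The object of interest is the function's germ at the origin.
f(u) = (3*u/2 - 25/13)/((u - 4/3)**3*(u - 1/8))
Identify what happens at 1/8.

The point is a pole of order 1.

The denominator factor u - 1/8 vanishes at 1/8 and appears to the power 1; the numerator there equals -361/208, nonzero, and no other factor vanishes.
Hence a pole whose order is the multiplicity, 1.


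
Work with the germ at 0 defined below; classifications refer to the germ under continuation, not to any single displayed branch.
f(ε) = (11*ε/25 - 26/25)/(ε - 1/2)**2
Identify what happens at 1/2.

The denominator factor ε - 1/2 vanishes at 1/2 and appears to the power 2; the numerator there equals -41/50, nonzero, and no other factor vanishes.
Hence a pole whose order is the multiplicity, 2.

The point is a pole of order 2.


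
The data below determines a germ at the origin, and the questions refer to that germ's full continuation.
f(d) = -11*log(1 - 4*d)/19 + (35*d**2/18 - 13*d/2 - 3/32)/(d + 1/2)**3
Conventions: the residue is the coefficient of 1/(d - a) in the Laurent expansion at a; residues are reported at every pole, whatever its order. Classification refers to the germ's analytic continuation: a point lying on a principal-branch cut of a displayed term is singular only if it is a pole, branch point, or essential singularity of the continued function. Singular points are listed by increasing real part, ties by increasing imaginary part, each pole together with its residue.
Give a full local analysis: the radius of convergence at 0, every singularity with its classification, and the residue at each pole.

Denominator factor (d + 1/2)^3: pole of order 3 at -1/2, modulus 1/2.
Branch term (-11/19)*log(1 - d/(1/4)): its argument vanishes at d = 1/4, a logarithmic branch point, modulus 1/4.
The radius of convergence is the smallest modulus among the singular points: 1/4.
The branch term is analytic at -1/2 and contributes nothing to the residue; only the rational part matters.
At the order-3 pole -1/2 set g(d) = (d - (-1/2))^3*(rational part) = 35*d**2/18 - 13*d/2 - 3/32.
Order-3 pole: residue = g''(a)/2; g''(-1/2) = 35/9, so the residue is 35/18.
List the singular points by increasing real part (a conjugate pair: the negative imaginary part first).

Radius of convergence at 0: 1/4.
At -1/2: a pole of order 3; residue 35/18.
At 1/4: a logarithmic branch point.


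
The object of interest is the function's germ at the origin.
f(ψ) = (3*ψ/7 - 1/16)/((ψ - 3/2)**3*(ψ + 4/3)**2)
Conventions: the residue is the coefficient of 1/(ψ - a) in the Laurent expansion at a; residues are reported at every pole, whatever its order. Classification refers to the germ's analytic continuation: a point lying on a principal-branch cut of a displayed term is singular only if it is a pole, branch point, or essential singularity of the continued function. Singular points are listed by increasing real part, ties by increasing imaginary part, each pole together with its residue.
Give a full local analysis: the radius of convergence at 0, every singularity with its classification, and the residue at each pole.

Radius of convergence at 0: 4/3.
At -4/3: a pole of order 2; residue 891/83521.
At 3/2: a pole of order 3; residue -891/83521.

Denominator factor (ψ + 4/3)^2: pole of order 2 at -4/3, modulus 4/3.
Denominator factor (ψ - 3/2)^3: pole of order 3 at 3/2, modulus 3/2.
The radius of convergence is the smallest modulus among the singular points: 4/3.
At the order-2 pole -4/3 set g(ψ) = (ψ - (-4/3))^2*f(ψ) = (3*ψ/7 - 1/16)/(ψ - 3/2)**3.
Order-2 pole: residue = g'(a); g'(-4/3) = 891/83521, so the residue is 891/83521.
At the order-3 pole 3/2 set g(ψ) = (ψ - (3/2))^3*f(ψ) = (3*ψ/7 - 1/16)/(ψ + 4/3)**2.
Order-3 pole: residue = g''(a)/2; g''(3/2) = -1782/83521, so the residue is -891/83521.
List the singular points by increasing real part (a conjugate pair: the negative imaginary part first).


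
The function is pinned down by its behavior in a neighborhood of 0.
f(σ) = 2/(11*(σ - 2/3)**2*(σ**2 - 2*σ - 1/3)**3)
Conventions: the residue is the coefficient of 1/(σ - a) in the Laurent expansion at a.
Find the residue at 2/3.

The residue is 26244/161051.

At the order-2 pole 2/3 set g(σ) = (σ - (2/3))^2*f(σ) = 2/(11*(σ**2 - 2*σ - 1/3)**3).
Order-2 pole: residue = g'(a); g'(2/3) = 26244/161051, so the residue is 26244/161051.


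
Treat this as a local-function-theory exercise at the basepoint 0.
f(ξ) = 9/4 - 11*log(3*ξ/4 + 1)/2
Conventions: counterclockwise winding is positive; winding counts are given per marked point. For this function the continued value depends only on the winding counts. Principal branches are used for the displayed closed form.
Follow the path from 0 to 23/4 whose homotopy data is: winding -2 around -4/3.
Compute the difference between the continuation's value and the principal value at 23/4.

Continued minus principal equals (22)*pi*i.

The rational part is single-valued and drops out of the difference; each branch term changes only by its own monodromy.
(-11/2)*log(1 - ξ/(-4/3)): each positive loop around -4/3 adds 2*pi*i to the log, so winding -2 contributes (-11/2)*(-2)*2*pi*i = (22)*pi*i.
Summing the contributions at ξ = 23/4 gives (22)*pi*i.


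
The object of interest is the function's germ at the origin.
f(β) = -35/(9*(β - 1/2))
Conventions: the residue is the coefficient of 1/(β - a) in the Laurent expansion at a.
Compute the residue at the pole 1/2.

The residue is -35/9.

At the order-1 pole 1/2 set g(β) = (β - (1/2))*f(β) = -35/9.
Simple pole: residue = g(a) at a = 1/2, which is -35/9.


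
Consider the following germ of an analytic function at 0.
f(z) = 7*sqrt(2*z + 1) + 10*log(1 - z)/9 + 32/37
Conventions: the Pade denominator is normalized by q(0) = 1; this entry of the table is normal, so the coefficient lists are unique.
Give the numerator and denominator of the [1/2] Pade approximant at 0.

The Pade approximant has numerator coefficients [291/37, 37655123/3241089]; denominator coefficients [1, 7090/9733, -1739/58398].

Taylor coefficients needed (expand at 0): a_0 = 291/37, a_1 = 53/9, a_2 = -73/18, a_3 = 169/54.
Write the denominator as Q(z) = 1 + q1*z + q2*z^2. Requiring Q*f - P = O(z^4) with deg P <= 1 kills the coefficients of z^2..z^3 in Q*f:
  z^2: a_2 + q1*a_1 + q2*a_0 = 0, i.e. -73/18 + (53/9)*q1 + (291/37)*q2 = 0.
  z^3: a_3 + q1*a_2 + q2*a_1 = 0, i.e. 169/54 + (-73/18)*q1 + (53/9)*q2 = 0.
Solving this linear system: q1 = 7090/9733, q2 = -1739/58398.
The numerator is Q*f truncated at degree 1: P0 = a_0 = 291/37; P1 = a_1 + q1*a_0 = 37655123/3241089.
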